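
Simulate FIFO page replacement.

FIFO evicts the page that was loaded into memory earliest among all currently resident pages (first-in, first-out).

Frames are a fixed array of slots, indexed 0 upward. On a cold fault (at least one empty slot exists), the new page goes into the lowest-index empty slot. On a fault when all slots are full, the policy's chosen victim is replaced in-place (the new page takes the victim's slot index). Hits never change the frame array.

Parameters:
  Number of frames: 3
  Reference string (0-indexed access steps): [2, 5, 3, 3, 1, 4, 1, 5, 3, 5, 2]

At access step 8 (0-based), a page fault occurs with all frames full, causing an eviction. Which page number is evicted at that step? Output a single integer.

Answer: 1

Derivation:
Step 0: ref 2 -> FAULT, frames=[2,-,-]
Step 1: ref 5 -> FAULT, frames=[2,5,-]
Step 2: ref 3 -> FAULT, frames=[2,5,3]
Step 3: ref 3 -> HIT, frames=[2,5,3]
Step 4: ref 1 -> FAULT, evict 2, frames=[1,5,3]
Step 5: ref 4 -> FAULT, evict 5, frames=[1,4,3]
Step 6: ref 1 -> HIT, frames=[1,4,3]
Step 7: ref 5 -> FAULT, evict 3, frames=[1,4,5]
Step 8: ref 3 -> FAULT, evict 1, frames=[3,4,5]
At step 8: evicted page 1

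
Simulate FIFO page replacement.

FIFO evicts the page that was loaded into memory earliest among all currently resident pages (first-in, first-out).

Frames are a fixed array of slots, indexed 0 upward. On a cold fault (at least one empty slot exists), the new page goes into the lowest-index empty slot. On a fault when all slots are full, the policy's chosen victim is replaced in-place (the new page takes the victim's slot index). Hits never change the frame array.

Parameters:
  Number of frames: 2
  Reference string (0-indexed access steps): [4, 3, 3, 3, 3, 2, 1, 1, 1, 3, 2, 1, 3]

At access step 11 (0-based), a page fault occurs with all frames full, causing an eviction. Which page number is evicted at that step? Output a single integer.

Answer: 3

Derivation:
Step 0: ref 4 -> FAULT, frames=[4,-]
Step 1: ref 3 -> FAULT, frames=[4,3]
Step 2: ref 3 -> HIT, frames=[4,3]
Step 3: ref 3 -> HIT, frames=[4,3]
Step 4: ref 3 -> HIT, frames=[4,3]
Step 5: ref 2 -> FAULT, evict 4, frames=[2,3]
Step 6: ref 1 -> FAULT, evict 3, frames=[2,1]
Step 7: ref 1 -> HIT, frames=[2,1]
Step 8: ref 1 -> HIT, frames=[2,1]
Step 9: ref 3 -> FAULT, evict 2, frames=[3,1]
Step 10: ref 2 -> FAULT, evict 1, frames=[3,2]
Step 11: ref 1 -> FAULT, evict 3, frames=[1,2]
At step 11: evicted page 3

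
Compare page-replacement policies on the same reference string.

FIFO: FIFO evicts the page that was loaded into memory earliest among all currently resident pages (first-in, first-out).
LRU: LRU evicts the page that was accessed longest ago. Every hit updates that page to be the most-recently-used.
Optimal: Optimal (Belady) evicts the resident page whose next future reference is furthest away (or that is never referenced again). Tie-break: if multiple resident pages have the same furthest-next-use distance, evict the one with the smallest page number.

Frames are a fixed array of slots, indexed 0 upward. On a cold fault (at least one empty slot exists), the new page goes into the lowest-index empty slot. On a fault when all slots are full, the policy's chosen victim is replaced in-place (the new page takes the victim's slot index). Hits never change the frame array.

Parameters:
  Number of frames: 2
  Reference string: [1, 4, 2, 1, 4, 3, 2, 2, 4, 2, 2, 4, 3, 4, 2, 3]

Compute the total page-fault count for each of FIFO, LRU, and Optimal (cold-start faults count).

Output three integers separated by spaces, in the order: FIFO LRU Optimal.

--- FIFO ---
  step 0: ref 1 -> FAULT, frames=[1,-] (faults so far: 1)
  step 1: ref 4 -> FAULT, frames=[1,4] (faults so far: 2)
  step 2: ref 2 -> FAULT, evict 1, frames=[2,4] (faults so far: 3)
  step 3: ref 1 -> FAULT, evict 4, frames=[2,1] (faults so far: 4)
  step 4: ref 4 -> FAULT, evict 2, frames=[4,1] (faults so far: 5)
  step 5: ref 3 -> FAULT, evict 1, frames=[4,3] (faults so far: 6)
  step 6: ref 2 -> FAULT, evict 4, frames=[2,3] (faults so far: 7)
  step 7: ref 2 -> HIT, frames=[2,3] (faults so far: 7)
  step 8: ref 4 -> FAULT, evict 3, frames=[2,4] (faults so far: 8)
  step 9: ref 2 -> HIT, frames=[2,4] (faults so far: 8)
  step 10: ref 2 -> HIT, frames=[2,4] (faults so far: 8)
  step 11: ref 4 -> HIT, frames=[2,4] (faults so far: 8)
  step 12: ref 3 -> FAULT, evict 2, frames=[3,4] (faults so far: 9)
  step 13: ref 4 -> HIT, frames=[3,4] (faults so far: 9)
  step 14: ref 2 -> FAULT, evict 4, frames=[3,2] (faults so far: 10)
  step 15: ref 3 -> HIT, frames=[3,2] (faults so far: 10)
  FIFO total faults: 10
--- LRU ---
  step 0: ref 1 -> FAULT, frames=[1,-] (faults so far: 1)
  step 1: ref 4 -> FAULT, frames=[1,4] (faults so far: 2)
  step 2: ref 2 -> FAULT, evict 1, frames=[2,4] (faults so far: 3)
  step 3: ref 1 -> FAULT, evict 4, frames=[2,1] (faults so far: 4)
  step 4: ref 4 -> FAULT, evict 2, frames=[4,1] (faults so far: 5)
  step 5: ref 3 -> FAULT, evict 1, frames=[4,3] (faults so far: 6)
  step 6: ref 2 -> FAULT, evict 4, frames=[2,3] (faults so far: 7)
  step 7: ref 2 -> HIT, frames=[2,3] (faults so far: 7)
  step 8: ref 4 -> FAULT, evict 3, frames=[2,4] (faults so far: 8)
  step 9: ref 2 -> HIT, frames=[2,4] (faults so far: 8)
  step 10: ref 2 -> HIT, frames=[2,4] (faults so far: 8)
  step 11: ref 4 -> HIT, frames=[2,4] (faults so far: 8)
  step 12: ref 3 -> FAULT, evict 2, frames=[3,4] (faults so far: 9)
  step 13: ref 4 -> HIT, frames=[3,4] (faults so far: 9)
  step 14: ref 2 -> FAULT, evict 3, frames=[2,4] (faults so far: 10)
  step 15: ref 3 -> FAULT, evict 4, frames=[2,3] (faults so far: 11)
  LRU total faults: 11
--- Optimal ---
  step 0: ref 1 -> FAULT, frames=[1,-] (faults so far: 1)
  step 1: ref 4 -> FAULT, frames=[1,4] (faults so far: 2)
  step 2: ref 2 -> FAULT, evict 4, frames=[1,2] (faults so far: 3)
  step 3: ref 1 -> HIT, frames=[1,2] (faults so far: 3)
  step 4: ref 4 -> FAULT, evict 1, frames=[4,2] (faults so far: 4)
  step 5: ref 3 -> FAULT, evict 4, frames=[3,2] (faults so far: 5)
  step 6: ref 2 -> HIT, frames=[3,2] (faults so far: 5)
  step 7: ref 2 -> HIT, frames=[3,2] (faults so far: 5)
  step 8: ref 4 -> FAULT, evict 3, frames=[4,2] (faults so far: 6)
  step 9: ref 2 -> HIT, frames=[4,2] (faults so far: 6)
  step 10: ref 2 -> HIT, frames=[4,2] (faults so far: 6)
  step 11: ref 4 -> HIT, frames=[4,2] (faults so far: 6)
  step 12: ref 3 -> FAULT, evict 2, frames=[4,3] (faults so far: 7)
  step 13: ref 4 -> HIT, frames=[4,3] (faults so far: 7)
  step 14: ref 2 -> FAULT, evict 4, frames=[2,3] (faults so far: 8)
  step 15: ref 3 -> HIT, frames=[2,3] (faults so far: 8)
  Optimal total faults: 8

Answer: 10 11 8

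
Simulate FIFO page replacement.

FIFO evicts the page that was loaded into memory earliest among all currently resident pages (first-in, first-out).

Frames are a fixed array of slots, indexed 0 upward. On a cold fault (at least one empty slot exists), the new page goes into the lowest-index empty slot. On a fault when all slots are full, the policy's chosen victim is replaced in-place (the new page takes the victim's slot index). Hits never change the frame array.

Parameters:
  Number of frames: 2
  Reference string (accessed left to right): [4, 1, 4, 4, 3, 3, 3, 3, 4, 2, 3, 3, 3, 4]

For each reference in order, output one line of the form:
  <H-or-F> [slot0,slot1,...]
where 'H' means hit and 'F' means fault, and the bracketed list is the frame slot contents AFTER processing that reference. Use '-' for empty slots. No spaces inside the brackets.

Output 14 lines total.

F [4,-]
F [4,1]
H [4,1]
H [4,1]
F [3,1]
H [3,1]
H [3,1]
H [3,1]
F [3,4]
F [2,4]
F [2,3]
H [2,3]
H [2,3]
F [4,3]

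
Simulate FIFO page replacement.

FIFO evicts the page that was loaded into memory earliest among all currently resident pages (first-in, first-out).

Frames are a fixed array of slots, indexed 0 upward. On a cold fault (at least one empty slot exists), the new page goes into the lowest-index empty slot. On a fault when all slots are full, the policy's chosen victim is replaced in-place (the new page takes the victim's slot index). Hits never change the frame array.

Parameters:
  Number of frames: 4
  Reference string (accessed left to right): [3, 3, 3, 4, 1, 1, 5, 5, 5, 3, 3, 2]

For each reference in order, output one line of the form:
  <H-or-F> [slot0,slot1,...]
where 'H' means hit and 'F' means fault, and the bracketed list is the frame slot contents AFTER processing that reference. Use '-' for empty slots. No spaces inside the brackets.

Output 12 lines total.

F [3,-,-,-]
H [3,-,-,-]
H [3,-,-,-]
F [3,4,-,-]
F [3,4,1,-]
H [3,4,1,-]
F [3,4,1,5]
H [3,4,1,5]
H [3,4,1,5]
H [3,4,1,5]
H [3,4,1,5]
F [2,4,1,5]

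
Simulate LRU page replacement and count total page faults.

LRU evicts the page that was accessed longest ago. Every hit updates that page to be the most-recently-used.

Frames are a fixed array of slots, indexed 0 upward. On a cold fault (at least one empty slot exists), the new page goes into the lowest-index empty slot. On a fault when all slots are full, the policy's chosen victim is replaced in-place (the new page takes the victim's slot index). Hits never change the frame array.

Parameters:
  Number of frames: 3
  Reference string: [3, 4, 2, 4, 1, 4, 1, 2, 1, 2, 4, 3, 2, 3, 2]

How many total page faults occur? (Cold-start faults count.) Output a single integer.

Step 0: ref 3 → FAULT, frames=[3,-,-]
Step 1: ref 4 → FAULT, frames=[3,4,-]
Step 2: ref 2 → FAULT, frames=[3,4,2]
Step 3: ref 4 → HIT, frames=[3,4,2]
Step 4: ref 1 → FAULT (evict 3), frames=[1,4,2]
Step 5: ref 4 → HIT, frames=[1,4,2]
Step 6: ref 1 → HIT, frames=[1,4,2]
Step 7: ref 2 → HIT, frames=[1,4,2]
Step 8: ref 1 → HIT, frames=[1,4,2]
Step 9: ref 2 → HIT, frames=[1,4,2]
Step 10: ref 4 → HIT, frames=[1,4,2]
Step 11: ref 3 → FAULT (evict 1), frames=[3,4,2]
Step 12: ref 2 → HIT, frames=[3,4,2]
Step 13: ref 3 → HIT, frames=[3,4,2]
Step 14: ref 2 → HIT, frames=[3,4,2]
Total faults: 5

Answer: 5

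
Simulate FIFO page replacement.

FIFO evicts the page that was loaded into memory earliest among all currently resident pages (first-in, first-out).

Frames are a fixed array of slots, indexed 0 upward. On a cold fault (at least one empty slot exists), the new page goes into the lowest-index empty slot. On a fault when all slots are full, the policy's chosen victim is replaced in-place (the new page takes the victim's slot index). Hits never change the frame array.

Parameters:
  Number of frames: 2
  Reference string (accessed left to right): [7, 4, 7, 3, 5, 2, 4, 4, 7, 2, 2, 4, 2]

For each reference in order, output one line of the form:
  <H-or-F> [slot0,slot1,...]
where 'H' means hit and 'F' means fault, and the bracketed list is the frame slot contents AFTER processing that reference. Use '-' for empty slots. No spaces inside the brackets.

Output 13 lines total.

F [7,-]
F [7,4]
H [7,4]
F [3,4]
F [3,5]
F [2,5]
F [2,4]
H [2,4]
F [7,4]
F [7,2]
H [7,2]
F [4,2]
H [4,2]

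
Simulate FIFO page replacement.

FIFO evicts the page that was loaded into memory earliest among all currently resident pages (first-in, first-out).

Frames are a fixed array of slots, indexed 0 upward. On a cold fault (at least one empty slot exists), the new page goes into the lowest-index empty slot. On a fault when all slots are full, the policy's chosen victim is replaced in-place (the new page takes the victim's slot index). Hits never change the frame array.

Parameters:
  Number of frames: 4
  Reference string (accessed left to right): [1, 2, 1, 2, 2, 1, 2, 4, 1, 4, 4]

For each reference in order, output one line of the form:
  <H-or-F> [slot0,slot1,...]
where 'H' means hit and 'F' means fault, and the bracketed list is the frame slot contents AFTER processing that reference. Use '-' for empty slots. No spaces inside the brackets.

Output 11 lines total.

F [1,-,-,-]
F [1,2,-,-]
H [1,2,-,-]
H [1,2,-,-]
H [1,2,-,-]
H [1,2,-,-]
H [1,2,-,-]
F [1,2,4,-]
H [1,2,4,-]
H [1,2,4,-]
H [1,2,4,-]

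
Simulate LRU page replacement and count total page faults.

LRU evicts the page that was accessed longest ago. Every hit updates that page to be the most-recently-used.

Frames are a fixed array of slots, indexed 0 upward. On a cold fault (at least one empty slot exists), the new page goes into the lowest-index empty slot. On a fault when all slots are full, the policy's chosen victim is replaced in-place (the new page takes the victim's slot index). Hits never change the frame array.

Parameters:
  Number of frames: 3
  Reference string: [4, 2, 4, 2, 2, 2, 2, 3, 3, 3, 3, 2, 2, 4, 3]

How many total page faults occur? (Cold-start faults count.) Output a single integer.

Answer: 3

Derivation:
Step 0: ref 4 → FAULT, frames=[4,-,-]
Step 1: ref 2 → FAULT, frames=[4,2,-]
Step 2: ref 4 → HIT, frames=[4,2,-]
Step 3: ref 2 → HIT, frames=[4,2,-]
Step 4: ref 2 → HIT, frames=[4,2,-]
Step 5: ref 2 → HIT, frames=[4,2,-]
Step 6: ref 2 → HIT, frames=[4,2,-]
Step 7: ref 3 → FAULT, frames=[4,2,3]
Step 8: ref 3 → HIT, frames=[4,2,3]
Step 9: ref 3 → HIT, frames=[4,2,3]
Step 10: ref 3 → HIT, frames=[4,2,3]
Step 11: ref 2 → HIT, frames=[4,2,3]
Step 12: ref 2 → HIT, frames=[4,2,3]
Step 13: ref 4 → HIT, frames=[4,2,3]
Step 14: ref 3 → HIT, frames=[4,2,3]
Total faults: 3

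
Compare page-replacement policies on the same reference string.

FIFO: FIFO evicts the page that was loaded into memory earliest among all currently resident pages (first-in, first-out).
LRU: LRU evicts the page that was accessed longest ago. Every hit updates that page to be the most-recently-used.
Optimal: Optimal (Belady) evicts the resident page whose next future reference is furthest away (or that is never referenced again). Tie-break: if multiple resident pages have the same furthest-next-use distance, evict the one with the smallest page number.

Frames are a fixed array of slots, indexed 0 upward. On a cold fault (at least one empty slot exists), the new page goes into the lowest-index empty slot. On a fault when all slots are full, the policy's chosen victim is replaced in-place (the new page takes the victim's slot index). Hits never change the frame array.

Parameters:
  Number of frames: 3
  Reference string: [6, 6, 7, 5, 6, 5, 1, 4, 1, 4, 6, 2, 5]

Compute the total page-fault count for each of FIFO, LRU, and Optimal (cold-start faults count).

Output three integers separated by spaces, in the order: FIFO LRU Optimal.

Answer: 8 8 7

Derivation:
--- FIFO ---
  step 0: ref 6 -> FAULT, frames=[6,-,-] (faults so far: 1)
  step 1: ref 6 -> HIT, frames=[6,-,-] (faults so far: 1)
  step 2: ref 7 -> FAULT, frames=[6,7,-] (faults so far: 2)
  step 3: ref 5 -> FAULT, frames=[6,7,5] (faults so far: 3)
  step 4: ref 6 -> HIT, frames=[6,7,5] (faults so far: 3)
  step 5: ref 5 -> HIT, frames=[6,7,5] (faults so far: 3)
  step 6: ref 1 -> FAULT, evict 6, frames=[1,7,5] (faults so far: 4)
  step 7: ref 4 -> FAULT, evict 7, frames=[1,4,5] (faults so far: 5)
  step 8: ref 1 -> HIT, frames=[1,4,5] (faults so far: 5)
  step 9: ref 4 -> HIT, frames=[1,4,5] (faults so far: 5)
  step 10: ref 6 -> FAULT, evict 5, frames=[1,4,6] (faults so far: 6)
  step 11: ref 2 -> FAULT, evict 1, frames=[2,4,6] (faults so far: 7)
  step 12: ref 5 -> FAULT, evict 4, frames=[2,5,6] (faults so far: 8)
  FIFO total faults: 8
--- LRU ---
  step 0: ref 6 -> FAULT, frames=[6,-,-] (faults so far: 1)
  step 1: ref 6 -> HIT, frames=[6,-,-] (faults so far: 1)
  step 2: ref 7 -> FAULT, frames=[6,7,-] (faults so far: 2)
  step 3: ref 5 -> FAULT, frames=[6,7,5] (faults so far: 3)
  step 4: ref 6 -> HIT, frames=[6,7,5] (faults so far: 3)
  step 5: ref 5 -> HIT, frames=[6,7,5] (faults so far: 3)
  step 6: ref 1 -> FAULT, evict 7, frames=[6,1,5] (faults so far: 4)
  step 7: ref 4 -> FAULT, evict 6, frames=[4,1,5] (faults so far: 5)
  step 8: ref 1 -> HIT, frames=[4,1,5] (faults so far: 5)
  step 9: ref 4 -> HIT, frames=[4,1,5] (faults so far: 5)
  step 10: ref 6 -> FAULT, evict 5, frames=[4,1,6] (faults so far: 6)
  step 11: ref 2 -> FAULT, evict 1, frames=[4,2,6] (faults so far: 7)
  step 12: ref 5 -> FAULT, evict 4, frames=[5,2,6] (faults so far: 8)
  LRU total faults: 8
--- Optimal ---
  step 0: ref 6 -> FAULT, frames=[6,-,-] (faults so far: 1)
  step 1: ref 6 -> HIT, frames=[6,-,-] (faults so far: 1)
  step 2: ref 7 -> FAULT, frames=[6,7,-] (faults so far: 2)
  step 3: ref 5 -> FAULT, frames=[6,7,5] (faults so far: 3)
  step 4: ref 6 -> HIT, frames=[6,7,5] (faults so far: 3)
  step 5: ref 5 -> HIT, frames=[6,7,5] (faults so far: 3)
  step 6: ref 1 -> FAULT, evict 7, frames=[6,1,5] (faults so far: 4)
  step 7: ref 4 -> FAULT, evict 5, frames=[6,1,4] (faults so far: 5)
  step 8: ref 1 -> HIT, frames=[6,1,4] (faults so far: 5)
  step 9: ref 4 -> HIT, frames=[6,1,4] (faults so far: 5)
  step 10: ref 6 -> HIT, frames=[6,1,4] (faults so far: 5)
  step 11: ref 2 -> FAULT, evict 1, frames=[6,2,4] (faults so far: 6)
  step 12: ref 5 -> FAULT, evict 2, frames=[6,5,4] (faults so far: 7)
  Optimal total faults: 7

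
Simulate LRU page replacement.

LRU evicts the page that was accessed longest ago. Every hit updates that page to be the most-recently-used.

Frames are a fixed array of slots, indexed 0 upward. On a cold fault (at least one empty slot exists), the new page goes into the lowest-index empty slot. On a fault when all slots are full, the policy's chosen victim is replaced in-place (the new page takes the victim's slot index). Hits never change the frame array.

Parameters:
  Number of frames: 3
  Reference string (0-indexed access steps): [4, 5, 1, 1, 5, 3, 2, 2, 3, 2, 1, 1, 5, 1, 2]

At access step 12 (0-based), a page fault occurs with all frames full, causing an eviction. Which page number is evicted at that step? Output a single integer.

Answer: 3

Derivation:
Step 0: ref 4 -> FAULT, frames=[4,-,-]
Step 1: ref 5 -> FAULT, frames=[4,5,-]
Step 2: ref 1 -> FAULT, frames=[4,5,1]
Step 3: ref 1 -> HIT, frames=[4,5,1]
Step 4: ref 5 -> HIT, frames=[4,5,1]
Step 5: ref 3 -> FAULT, evict 4, frames=[3,5,1]
Step 6: ref 2 -> FAULT, evict 1, frames=[3,5,2]
Step 7: ref 2 -> HIT, frames=[3,5,2]
Step 8: ref 3 -> HIT, frames=[3,5,2]
Step 9: ref 2 -> HIT, frames=[3,5,2]
Step 10: ref 1 -> FAULT, evict 5, frames=[3,1,2]
Step 11: ref 1 -> HIT, frames=[3,1,2]
Step 12: ref 5 -> FAULT, evict 3, frames=[5,1,2]
At step 12: evicted page 3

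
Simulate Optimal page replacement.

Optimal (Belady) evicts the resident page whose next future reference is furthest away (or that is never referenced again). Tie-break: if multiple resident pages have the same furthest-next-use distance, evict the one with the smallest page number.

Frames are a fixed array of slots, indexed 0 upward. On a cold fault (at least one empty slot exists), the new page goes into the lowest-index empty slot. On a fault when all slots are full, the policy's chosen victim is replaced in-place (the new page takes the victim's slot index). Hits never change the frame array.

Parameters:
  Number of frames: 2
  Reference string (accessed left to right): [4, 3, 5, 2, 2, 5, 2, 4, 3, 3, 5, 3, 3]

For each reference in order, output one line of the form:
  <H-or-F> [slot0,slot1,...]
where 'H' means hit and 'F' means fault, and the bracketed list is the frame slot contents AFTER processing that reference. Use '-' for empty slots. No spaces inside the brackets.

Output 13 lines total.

F [4,-]
F [4,3]
F [4,5]
F [2,5]
H [2,5]
H [2,5]
H [2,5]
F [4,5]
F [3,5]
H [3,5]
H [3,5]
H [3,5]
H [3,5]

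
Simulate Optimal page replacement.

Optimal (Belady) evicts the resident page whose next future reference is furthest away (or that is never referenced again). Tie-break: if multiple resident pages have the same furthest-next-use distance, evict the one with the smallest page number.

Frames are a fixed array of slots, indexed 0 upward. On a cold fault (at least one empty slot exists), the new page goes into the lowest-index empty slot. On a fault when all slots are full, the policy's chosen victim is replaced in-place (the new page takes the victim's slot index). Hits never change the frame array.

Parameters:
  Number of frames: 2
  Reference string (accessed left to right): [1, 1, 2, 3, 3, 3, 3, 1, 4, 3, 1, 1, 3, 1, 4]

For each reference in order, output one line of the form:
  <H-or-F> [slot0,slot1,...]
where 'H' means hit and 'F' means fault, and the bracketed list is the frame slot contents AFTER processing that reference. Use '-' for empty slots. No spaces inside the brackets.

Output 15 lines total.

F [1,-]
H [1,-]
F [1,2]
F [1,3]
H [1,3]
H [1,3]
H [1,3]
H [1,3]
F [4,3]
H [4,3]
F [1,3]
H [1,3]
H [1,3]
H [1,3]
F [4,3]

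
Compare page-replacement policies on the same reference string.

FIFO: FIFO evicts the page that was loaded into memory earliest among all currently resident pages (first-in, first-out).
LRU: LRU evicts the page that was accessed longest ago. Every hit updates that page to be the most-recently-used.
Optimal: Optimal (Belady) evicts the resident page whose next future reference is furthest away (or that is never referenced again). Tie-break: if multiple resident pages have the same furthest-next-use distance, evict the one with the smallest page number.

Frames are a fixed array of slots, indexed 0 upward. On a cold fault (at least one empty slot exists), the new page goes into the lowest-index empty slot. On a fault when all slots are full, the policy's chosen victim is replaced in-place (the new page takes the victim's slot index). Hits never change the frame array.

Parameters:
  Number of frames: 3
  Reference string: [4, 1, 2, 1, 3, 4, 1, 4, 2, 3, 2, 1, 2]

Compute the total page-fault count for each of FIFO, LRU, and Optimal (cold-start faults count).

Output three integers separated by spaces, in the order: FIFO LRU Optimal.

Answer: 8 8 5

Derivation:
--- FIFO ---
  step 0: ref 4 -> FAULT, frames=[4,-,-] (faults so far: 1)
  step 1: ref 1 -> FAULT, frames=[4,1,-] (faults so far: 2)
  step 2: ref 2 -> FAULT, frames=[4,1,2] (faults so far: 3)
  step 3: ref 1 -> HIT, frames=[4,1,2] (faults so far: 3)
  step 4: ref 3 -> FAULT, evict 4, frames=[3,1,2] (faults so far: 4)
  step 5: ref 4 -> FAULT, evict 1, frames=[3,4,2] (faults so far: 5)
  step 6: ref 1 -> FAULT, evict 2, frames=[3,4,1] (faults so far: 6)
  step 7: ref 4 -> HIT, frames=[3,4,1] (faults so far: 6)
  step 8: ref 2 -> FAULT, evict 3, frames=[2,4,1] (faults so far: 7)
  step 9: ref 3 -> FAULT, evict 4, frames=[2,3,1] (faults so far: 8)
  step 10: ref 2 -> HIT, frames=[2,3,1] (faults so far: 8)
  step 11: ref 1 -> HIT, frames=[2,3,1] (faults so far: 8)
  step 12: ref 2 -> HIT, frames=[2,3,1] (faults so far: 8)
  FIFO total faults: 8
--- LRU ---
  step 0: ref 4 -> FAULT, frames=[4,-,-] (faults so far: 1)
  step 1: ref 1 -> FAULT, frames=[4,1,-] (faults so far: 2)
  step 2: ref 2 -> FAULT, frames=[4,1,2] (faults so far: 3)
  step 3: ref 1 -> HIT, frames=[4,1,2] (faults so far: 3)
  step 4: ref 3 -> FAULT, evict 4, frames=[3,1,2] (faults so far: 4)
  step 5: ref 4 -> FAULT, evict 2, frames=[3,1,4] (faults so far: 5)
  step 6: ref 1 -> HIT, frames=[3,1,4] (faults so far: 5)
  step 7: ref 4 -> HIT, frames=[3,1,4] (faults so far: 5)
  step 8: ref 2 -> FAULT, evict 3, frames=[2,1,4] (faults so far: 6)
  step 9: ref 3 -> FAULT, evict 1, frames=[2,3,4] (faults so far: 7)
  step 10: ref 2 -> HIT, frames=[2,3,4] (faults so far: 7)
  step 11: ref 1 -> FAULT, evict 4, frames=[2,3,1] (faults so far: 8)
  step 12: ref 2 -> HIT, frames=[2,3,1] (faults so far: 8)
  LRU total faults: 8
--- Optimal ---
  step 0: ref 4 -> FAULT, frames=[4,-,-] (faults so far: 1)
  step 1: ref 1 -> FAULT, frames=[4,1,-] (faults so far: 2)
  step 2: ref 2 -> FAULT, frames=[4,1,2] (faults so far: 3)
  step 3: ref 1 -> HIT, frames=[4,1,2] (faults so far: 3)
  step 4: ref 3 -> FAULT, evict 2, frames=[4,1,3] (faults so far: 4)
  step 5: ref 4 -> HIT, frames=[4,1,3] (faults so far: 4)
  step 6: ref 1 -> HIT, frames=[4,1,3] (faults so far: 4)
  step 7: ref 4 -> HIT, frames=[4,1,3] (faults so far: 4)
  step 8: ref 2 -> FAULT, evict 4, frames=[2,1,3] (faults so far: 5)
  step 9: ref 3 -> HIT, frames=[2,1,3] (faults so far: 5)
  step 10: ref 2 -> HIT, frames=[2,1,3] (faults so far: 5)
  step 11: ref 1 -> HIT, frames=[2,1,3] (faults so far: 5)
  step 12: ref 2 -> HIT, frames=[2,1,3] (faults so far: 5)
  Optimal total faults: 5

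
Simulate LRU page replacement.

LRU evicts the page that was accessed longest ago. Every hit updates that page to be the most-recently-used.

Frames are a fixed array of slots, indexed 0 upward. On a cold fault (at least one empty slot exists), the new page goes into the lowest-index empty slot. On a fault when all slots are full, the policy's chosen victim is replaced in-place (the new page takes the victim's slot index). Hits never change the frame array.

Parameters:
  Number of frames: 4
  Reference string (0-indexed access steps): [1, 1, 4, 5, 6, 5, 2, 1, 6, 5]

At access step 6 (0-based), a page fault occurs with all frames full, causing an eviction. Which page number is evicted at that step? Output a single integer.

Answer: 1

Derivation:
Step 0: ref 1 -> FAULT, frames=[1,-,-,-]
Step 1: ref 1 -> HIT, frames=[1,-,-,-]
Step 2: ref 4 -> FAULT, frames=[1,4,-,-]
Step 3: ref 5 -> FAULT, frames=[1,4,5,-]
Step 4: ref 6 -> FAULT, frames=[1,4,5,6]
Step 5: ref 5 -> HIT, frames=[1,4,5,6]
Step 6: ref 2 -> FAULT, evict 1, frames=[2,4,5,6]
At step 6: evicted page 1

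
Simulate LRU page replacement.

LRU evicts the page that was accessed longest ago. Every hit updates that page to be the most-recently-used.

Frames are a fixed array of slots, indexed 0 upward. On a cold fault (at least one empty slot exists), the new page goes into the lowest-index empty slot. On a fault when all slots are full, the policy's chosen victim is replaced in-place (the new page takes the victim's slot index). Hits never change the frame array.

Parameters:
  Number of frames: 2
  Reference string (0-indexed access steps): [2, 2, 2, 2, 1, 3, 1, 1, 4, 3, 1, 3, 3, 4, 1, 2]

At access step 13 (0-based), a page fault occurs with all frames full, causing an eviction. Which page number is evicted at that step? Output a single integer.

Step 0: ref 2 -> FAULT, frames=[2,-]
Step 1: ref 2 -> HIT, frames=[2,-]
Step 2: ref 2 -> HIT, frames=[2,-]
Step 3: ref 2 -> HIT, frames=[2,-]
Step 4: ref 1 -> FAULT, frames=[2,1]
Step 5: ref 3 -> FAULT, evict 2, frames=[3,1]
Step 6: ref 1 -> HIT, frames=[3,1]
Step 7: ref 1 -> HIT, frames=[3,1]
Step 8: ref 4 -> FAULT, evict 3, frames=[4,1]
Step 9: ref 3 -> FAULT, evict 1, frames=[4,3]
Step 10: ref 1 -> FAULT, evict 4, frames=[1,3]
Step 11: ref 3 -> HIT, frames=[1,3]
Step 12: ref 3 -> HIT, frames=[1,3]
Step 13: ref 4 -> FAULT, evict 1, frames=[4,3]
At step 13: evicted page 1

Answer: 1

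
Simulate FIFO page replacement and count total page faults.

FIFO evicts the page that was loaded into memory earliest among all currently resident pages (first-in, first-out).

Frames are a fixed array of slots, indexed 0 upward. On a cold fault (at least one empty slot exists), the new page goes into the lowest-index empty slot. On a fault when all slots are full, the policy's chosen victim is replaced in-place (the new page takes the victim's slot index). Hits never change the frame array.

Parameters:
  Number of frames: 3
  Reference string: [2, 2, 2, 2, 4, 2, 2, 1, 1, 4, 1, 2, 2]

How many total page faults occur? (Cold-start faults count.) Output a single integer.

Step 0: ref 2 → FAULT, frames=[2,-,-]
Step 1: ref 2 → HIT, frames=[2,-,-]
Step 2: ref 2 → HIT, frames=[2,-,-]
Step 3: ref 2 → HIT, frames=[2,-,-]
Step 4: ref 4 → FAULT, frames=[2,4,-]
Step 5: ref 2 → HIT, frames=[2,4,-]
Step 6: ref 2 → HIT, frames=[2,4,-]
Step 7: ref 1 → FAULT, frames=[2,4,1]
Step 8: ref 1 → HIT, frames=[2,4,1]
Step 9: ref 4 → HIT, frames=[2,4,1]
Step 10: ref 1 → HIT, frames=[2,4,1]
Step 11: ref 2 → HIT, frames=[2,4,1]
Step 12: ref 2 → HIT, frames=[2,4,1]
Total faults: 3

Answer: 3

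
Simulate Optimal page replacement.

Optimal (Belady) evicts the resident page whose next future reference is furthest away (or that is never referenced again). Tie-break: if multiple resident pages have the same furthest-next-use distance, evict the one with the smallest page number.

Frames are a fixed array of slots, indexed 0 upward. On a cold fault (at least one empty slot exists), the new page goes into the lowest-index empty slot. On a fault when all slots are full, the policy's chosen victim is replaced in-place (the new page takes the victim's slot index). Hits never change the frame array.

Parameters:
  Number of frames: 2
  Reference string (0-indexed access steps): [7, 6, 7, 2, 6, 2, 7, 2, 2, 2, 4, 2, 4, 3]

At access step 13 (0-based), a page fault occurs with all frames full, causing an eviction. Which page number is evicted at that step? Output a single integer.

Step 0: ref 7 -> FAULT, frames=[7,-]
Step 1: ref 6 -> FAULT, frames=[7,6]
Step 2: ref 7 -> HIT, frames=[7,6]
Step 3: ref 2 -> FAULT, evict 7, frames=[2,6]
Step 4: ref 6 -> HIT, frames=[2,6]
Step 5: ref 2 -> HIT, frames=[2,6]
Step 6: ref 7 -> FAULT, evict 6, frames=[2,7]
Step 7: ref 2 -> HIT, frames=[2,7]
Step 8: ref 2 -> HIT, frames=[2,7]
Step 9: ref 2 -> HIT, frames=[2,7]
Step 10: ref 4 -> FAULT, evict 7, frames=[2,4]
Step 11: ref 2 -> HIT, frames=[2,4]
Step 12: ref 4 -> HIT, frames=[2,4]
Step 13: ref 3 -> FAULT, evict 2, frames=[3,4]
At step 13: evicted page 2

Answer: 2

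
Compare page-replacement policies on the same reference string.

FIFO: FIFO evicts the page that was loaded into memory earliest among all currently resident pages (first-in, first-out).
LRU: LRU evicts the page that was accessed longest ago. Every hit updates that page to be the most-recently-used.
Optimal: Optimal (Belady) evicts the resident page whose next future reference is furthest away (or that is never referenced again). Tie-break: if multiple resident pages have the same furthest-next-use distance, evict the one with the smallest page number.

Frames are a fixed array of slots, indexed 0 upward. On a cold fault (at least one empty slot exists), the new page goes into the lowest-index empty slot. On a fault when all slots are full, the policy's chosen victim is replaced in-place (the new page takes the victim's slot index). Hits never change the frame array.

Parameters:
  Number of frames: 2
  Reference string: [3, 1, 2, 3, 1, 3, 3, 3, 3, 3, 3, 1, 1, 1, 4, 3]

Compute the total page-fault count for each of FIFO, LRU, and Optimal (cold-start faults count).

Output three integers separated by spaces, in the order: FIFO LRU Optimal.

Answer: 7 7 5

Derivation:
--- FIFO ---
  step 0: ref 3 -> FAULT, frames=[3,-] (faults so far: 1)
  step 1: ref 1 -> FAULT, frames=[3,1] (faults so far: 2)
  step 2: ref 2 -> FAULT, evict 3, frames=[2,1] (faults so far: 3)
  step 3: ref 3 -> FAULT, evict 1, frames=[2,3] (faults so far: 4)
  step 4: ref 1 -> FAULT, evict 2, frames=[1,3] (faults so far: 5)
  step 5: ref 3 -> HIT, frames=[1,3] (faults so far: 5)
  step 6: ref 3 -> HIT, frames=[1,3] (faults so far: 5)
  step 7: ref 3 -> HIT, frames=[1,3] (faults so far: 5)
  step 8: ref 3 -> HIT, frames=[1,3] (faults so far: 5)
  step 9: ref 3 -> HIT, frames=[1,3] (faults so far: 5)
  step 10: ref 3 -> HIT, frames=[1,3] (faults so far: 5)
  step 11: ref 1 -> HIT, frames=[1,3] (faults so far: 5)
  step 12: ref 1 -> HIT, frames=[1,3] (faults so far: 5)
  step 13: ref 1 -> HIT, frames=[1,3] (faults so far: 5)
  step 14: ref 4 -> FAULT, evict 3, frames=[1,4] (faults so far: 6)
  step 15: ref 3 -> FAULT, evict 1, frames=[3,4] (faults so far: 7)
  FIFO total faults: 7
--- LRU ---
  step 0: ref 3 -> FAULT, frames=[3,-] (faults so far: 1)
  step 1: ref 1 -> FAULT, frames=[3,1] (faults so far: 2)
  step 2: ref 2 -> FAULT, evict 3, frames=[2,1] (faults so far: 3)
  step 3: ref 3 -> FAULT, evict 1, frames=[2,3] (faults so far: 4)
  step 4: ref 1 -> FAULT, evict 2, frames=[1,3] (faults so far: 5)
  step 5: ref 3 -> HIT, frames=[1,3] (faults so far: 5)
  step 6: ref 3 -> HIT, frames=[1,3] (faults so far: 5)
  step 7: ref 3 -> HIT, frames=[1,3] (faults so far: 5)
  step 8: ref 3 -> HIT, frames=[1,3] (faults so far: 5)
  step 9: ref 3 -> HIT, frames=[1,3] (faults so far: 5)
  step 10: ref 3 -> HIT, frames=[1,3] (faults so far: 5)
  step 11: ref 1 -> HIT, frames=[1,3] (faults so far: 5)
  step 12: ref 1 -> HIT, frames=[1,3] (faults so far: 5)
  step 13: ref 1 -> HIT, frames=[1,3] (faults so far: 5)
  step 14: ref 4 -> FAULT, evict 3, frames=[1,4] (faults so far: 6)
  step 15: ref 3 -> FAULT, evict 1, frames=[3,4] (faults so far: 7)
  LRU total faults: 7
--- Optimal ---
  step 0: ref 3 -> FAULT, frames=[3,-] (faults so far: 1)
  step 1: ref 1 -> FAULT, frames=[3,1] (faults so far: 2)
  step 2: ref 2 -> FAULT, evict 1, frames=[3,2] (faults so far: 3)
  step 3: ref 3 -> HIT, frames=[3,2] (faults so far: 3)
  step 4: ref 1 -> FAULT, evict 2, frames=[3,1] (faults so far: 4)
  step 5: ref 3 -> HIT, frames=[3,1] (faults so far: 4)
  step 6: ref 3 -> HIT, frames=[3,1] (faults so far: 4)
  step 7: ref 3 -> HIT, frames=[3,1] (faults so far: 4)
  step 8: ref 3 -> HIT, frames=[3,1] (faults so far: 4)
  step 9: ref 3 -> HIT, frames=[3,1] (faults so far: 4)
  step 10: ref 3 -> HIT, frames=[3,1] (faults so far: 4)
  step 11: ref 1 -> HIT, frames=[3,1] (faults so far: 4)
  step 12: ref 1 -> HIT, frames=[3,1] (faults so far: 4)
  step 13: ref 1 -> HIT, frames=[3,1] (faults so far: 4)
  step 14: ref 4 -> FAULT, evict 1, frames=[3,4] (faults so far: 5)
  step 15: ref 3 -> HIT, frames=[3,4] (faults so far: 5)
  Optimal total faults: 5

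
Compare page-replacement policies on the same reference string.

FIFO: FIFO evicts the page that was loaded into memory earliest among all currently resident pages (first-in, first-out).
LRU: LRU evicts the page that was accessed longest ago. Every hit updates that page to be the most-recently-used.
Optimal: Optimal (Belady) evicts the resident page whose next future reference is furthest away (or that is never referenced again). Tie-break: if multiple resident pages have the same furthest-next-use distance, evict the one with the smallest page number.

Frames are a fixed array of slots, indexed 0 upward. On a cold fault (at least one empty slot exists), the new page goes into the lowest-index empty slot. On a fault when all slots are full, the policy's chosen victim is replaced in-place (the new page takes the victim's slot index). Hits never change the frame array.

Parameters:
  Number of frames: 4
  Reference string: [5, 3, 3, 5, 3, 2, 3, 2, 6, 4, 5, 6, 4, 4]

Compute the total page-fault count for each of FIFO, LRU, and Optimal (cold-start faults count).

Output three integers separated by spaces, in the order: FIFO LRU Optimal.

Answer: 6 6 5

Derivation:
--- FIFO ---
  step 0: ref 5 -> FAULT, frames=[5,-,-,-] (faults so far: 1)
  step 1: ref 3 -> FAULT, frames=[5,3,-,-] (faults so far: 2)
  step 2: ref 3 -> HIT, frames=[5,3,-,-] (faults so far: 2)
  step 3: ref 5 -> HIT, frames=[5,3,-,-] (faults so far: 2)
  step 4: ref 3 -> HIT, frames=[5,3,-,-] (faults so far: 2)
  step 5: ref 2 -> FAULT, frames=[5,3,2,-] (faults so far: 3)
  step 6: ref 3 -> HIT, frames=[5,3,2,-] (faults so far: 3)
  step 7: ref 2 -> HIT, frames=[5,3,2,-] (faults so far: 3)
  step 8: ref 6 -> FAULT, frames=[5,3,2,6] (faults so far: 4)
  step 9: ref 4 -> FAULT, evict 5, frames=[4,3,2,6] (faults so far: 5)
  step 10: ref 5 -> FAULT, evict 3, frames=[4,5,2,6] (faults so far: 6)
  step 11: ref 6 -> HIT, frames=[4,5,2,6] (faults so far: 6)
  step 12: ref 4 -> HIT, frames=[4,5,2,6] (faults so far: 6)
  step 13: ref 4 -> HIT, frames=[4,5,2,6] (faults so far: 6)
  FIFO total faults: 6
--- LRU ---
  step 0: ref 5 -> FAULT, frames=[5,-,-,-] (faults so far: 1)
  step 1: ref 3 -> FAULT, frames=[5,3,-,-] (faults so far: 2)
  step 2: ref 3 -> HIT, frames=[5,3,-,-] (faults so far: 2)
  step 3: ref 5 -> HIT, frames=[5,3,-,-] (faults so far: 2)
  step 4: ref 3 -> HIT, frames=[5,3,-,-] (faults so far: 2)
  step 5: ref 2 -> FAULT, frames=[5,3,2,-] (faults so far: 3)
  step 6: ref 3 -> HIT, frames=[5,3,2,-] (faults so far: 3)
  step 7: ref 2 -> HIT, frames=[5,3,2,-] (faults so far: 3)
  step 8: ref 6 -> FAULT, frames=[5,3,2,6] (faults so far: 4)
  step 9: ref 4 -> FAULT, evict 5, frames=[4,3,2,6] (faults so far: 5)
  step 10: ref 5 -> FAULT, evict 3, frames=[4,5,2,6] (faults so far: 6)
  step 11: ref 6 -> HIT, frames=[4,5,2,6] (faults so far: 6)
  step 12: ref 4 -> HIT, frames=[4,5,2,6] (faults so far: 6)
  step 13: ref 4 -> HIT, frames=[4,5,2,6] (faults so far: 6)
  LRU total faults: 6
--- Optimal ---
  step 0: ref 5 -> FAULT, frames=[5,-,-,-] (faults so far: 1)
  step 1: ref 3 -> FAULT, frames=[5,3,-,-] (faults so far: 2)
  step 2: ref 3 -> HIT, frames=[5,3,-,-] (faults so far: 2)
  step 3: ref 5 -> HIT, frames=[5,3,-,-] (faults so far: 2)
  step 4: ref 3 -> HIT, frames=[5,3,-,-] (faults so far: 2)
  step 5: ref 2 -> FAULT, frames=[5,3,2,-] (faults so far: 3)
  step 6: ref 3 -> HIT, frames=[5,3,2,-] (faults so far: 3)
  step 7: ref 2 -> HIT, frames=[5,3,2,-] (faults so far: 3)
  step 8: ref 6 -> FAULT, frames=[5,3,2,6] (faults so far: 4)
  step 9: ref 4 -> FAULT, evict 2, frames=[5,3,4,6] (faults so far: 5)
  step 10: ref 5 -> HIT, frames=[5,3,4,6] (faults so far: 5)
  step 11: ref 6 -> HIT, frames=[5,3,4,6] (faults so far: 5)
  step 12: ref 4 -> HIT, frames=[5,3,4,6] (faults so far: 5)
  step 13: ref 4 -> HIT, frames=[5,3,4,6] (faults so far: 5)
  Optimal total faults: 5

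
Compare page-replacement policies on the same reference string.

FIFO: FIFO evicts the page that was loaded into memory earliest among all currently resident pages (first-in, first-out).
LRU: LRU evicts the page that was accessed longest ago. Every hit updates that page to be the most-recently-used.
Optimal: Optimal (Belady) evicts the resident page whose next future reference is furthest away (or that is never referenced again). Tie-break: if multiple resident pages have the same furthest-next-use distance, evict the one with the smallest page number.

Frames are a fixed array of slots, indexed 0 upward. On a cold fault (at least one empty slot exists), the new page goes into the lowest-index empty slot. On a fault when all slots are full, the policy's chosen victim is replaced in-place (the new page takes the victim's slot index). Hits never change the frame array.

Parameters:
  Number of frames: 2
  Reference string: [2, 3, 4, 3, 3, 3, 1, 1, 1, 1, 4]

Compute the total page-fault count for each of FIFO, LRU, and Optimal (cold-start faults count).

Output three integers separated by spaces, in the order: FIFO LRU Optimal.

--- FIFO ---
  step 0: ref 2 -> FAULT, frames=[2,-] (faults so far: 1)
  step 1: ref 3 -> FAULT, frames=[2,3] (faults so far: 2)
  step 2: ref 4 -> FAULT, evict 2, frames=[4,3] (faults so far: 3)
  step 3: ref 3 -> HIT, frames=[4,3] (faults so far: 3)
  step 4: ref 3 -> HIT, frames=[4,3] (faults so far: 3)
  step 5: ref 3 -> HIT, frames=[4,3] (faults so far: 3)
  step 6: ref 1 -> FAULT, evict 3, frames=[4,1] (faults so far: 4)
  step 7: ref 1 -> HIT, frames=[4,1] (faults so far: 4)
  step 8: ref 1 -> HIT, frames=[4,1] (faults so far: 4)
  step 9: ref 1 -> HIT, frames=[4,1] (faults so far: 4)
  step 10: ref 4 -> HIT, frames=[4,1] (faults so far: 4)
  FIFO total faults: 4
--- LRU ---
  step 0: ref 2 -> FAULT, frames=[2,-] (faults so far: 1)
  step 1: ref 3 -> FAULT, frames=[2,3] (faults so far: 2)
  step 2: ref 4 -> FAULT, evict 2, frames=[4,3] (faults so far: 3)
  step 3: ref 3 -> HIT, frames=[4,3] (faults so far: 3)
  step 4: ref 3 -> HIT, frames=[4,3] (faults so far: 3)
  step 5: ref 3 -> HIT, frames=[4,3] (faults so far: 3)
  step 6: ref 1 -> FAULT, evict 4, frames=[1,3] (faults so far: 4)
  step 7: ref 1 -> HIT, frames=[1,3] (faults so far: 4)
  step 8: ref 1 -> HIT, frames=[1,3] (faults so far: 4)
  step 9: ref 1 -> HIT, frames=[1,3] (faults so far: 4)
  step 10: ref 4 -> FAULT, evict 3, frames=[1,4] (faults so far: 5)
  LRU total faults: 5
--- Optimal ---
  step 0: ref 2 -> FAULT, frames=[2,-] (faults so far: 1)
  step 1: ref 3 -> FAULT, frames=[2,3] (faults so far: 2)
  step 2: ref 4 -> FAULT, evict 2, frames=[4,3] (faults so far: 3)
  step 3: ref 3 -> HIT, frames=[4,3] (faults so far: 3)
  step 4: ref 3 -> HIT, frames=[4,3] (faults so far: 3)
  step 5: ref 3 -> HIT, frames=[4,3] (faults so far: 3)
  step 6: ref 1 -> FAULT, evict 3, frames=[4,1] (faults so far: 4)
  step 7: ref 1 -> HIT, frames=[4,1] (faults so far: 4)
  step 8: ref 1 -> HIT, frames=[4,1] (faults so far: 4)
  step 9: ref 1 -> HIT, frames=[4,1] (faults so far: 4)
  step 10: ref 4 -> HIT, frames=[4,1] (faults so far: 4)
  Optimal total faults: 4

Answer: 4 5 4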